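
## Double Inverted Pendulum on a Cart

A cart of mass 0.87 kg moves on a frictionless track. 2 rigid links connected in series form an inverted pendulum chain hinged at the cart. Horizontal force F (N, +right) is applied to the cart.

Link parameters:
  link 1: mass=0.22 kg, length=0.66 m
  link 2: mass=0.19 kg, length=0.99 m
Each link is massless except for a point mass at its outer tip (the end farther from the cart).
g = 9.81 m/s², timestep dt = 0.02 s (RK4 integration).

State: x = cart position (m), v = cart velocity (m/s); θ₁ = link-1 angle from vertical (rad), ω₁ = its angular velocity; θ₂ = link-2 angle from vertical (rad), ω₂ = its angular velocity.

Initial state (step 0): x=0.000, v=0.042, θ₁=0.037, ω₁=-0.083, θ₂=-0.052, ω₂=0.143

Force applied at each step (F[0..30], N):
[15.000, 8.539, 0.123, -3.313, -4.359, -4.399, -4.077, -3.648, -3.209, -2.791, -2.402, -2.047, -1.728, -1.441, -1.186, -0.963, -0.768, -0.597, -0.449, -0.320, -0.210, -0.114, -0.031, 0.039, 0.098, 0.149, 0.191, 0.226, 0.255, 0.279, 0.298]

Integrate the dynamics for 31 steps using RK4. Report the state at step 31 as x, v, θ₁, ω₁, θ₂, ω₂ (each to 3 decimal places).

Answer: x=-0.012, v=-0.183, θ₁=0.001, ω₁=0.085, θ₂=-0.008, ω₂=0.069

Derivation:
apply F[0]=+15.000 → step 1: x=0.004, v=0.383, θ₁=0.031, ω₁=-0.567, θ₂=-0.049, ω₂=0.110
apply F[1]=+8.539 → step 2: x=0.014, v=0.578, θ₁=0.016, ω₁=-0.836, θ₂=-0.048, ω₂=0.084
apply F[2]=+0.123 → step 3: x=0.025, v=0.580, θ₁=-0.000, ω₁=-0.823, θ₂=-0.046, ω₂=0.065
apply F[3]=-3.313 → step 4: x=0.036, v=0.504, θ₁=-0.015, ω₁=-0.702, θ₂=-0.045, ω₂=0.051
apply F[4]=-4.359 → step 5: x=0.045, v=0.406, θ₁=-0.028, ω₁=-0.554, θ₂=-0.044, ω₂=0.043
apply F[5]=-4.399 → step 6: x=0.053, v=0.308, θ₁=-0.037, ω₁=-0.412, θ₂=-0.043, ω₂=0.039
apply F[6]=-4.077 → step 7: x=0.058, v=0.218, θ₁=-0.044, ω₁=-0.288, θ₂=-0.042, ω₂=0.038
apply F[7]=-3.648 → step 8: x=0.061, v=0.139, θ₁=-0.049, ω₁=-0.183, θ₂=-0.042, ω₂=0.040
apply F[8]=-3.209 → step 9: x=0.063, v=0.070, θ₁=-0.052, ω₁=-0.096, θ₂=-0.041, ω₂=0.044
apply F[9]=-2.791 → step 10: x=0.064, v=0.010, θ₁=-0.053, ω₁=-0.026, θ₂=-0.040, ω₂=0.049
apply F[10]=-2.402 → step 11: x=0.064, v=-0.040, θ₁=-0.053, ω₁=0.031, θ₂=-0.039, ω₂=0.054
apply F[11]=-2.047 → step 12: x=0.063, v=-0.082, θ₁=-0.052, ω₁=0.075, θ₂=-0.038, ω₂=0.059
apply F[12]=-1.728 → step 13: x=0.061, v=-0.117, θ₁=-0.050, ω₁=0.109, θ₂=-0.036, ω₂=0.064
apply F[13]=-1.441 → step 14: x=0.058, v=-0.146, θ₁=-0.048, ω₁=0.135, θ₂=-0.035, ω₂=0.069
apply F[14]=-1.186 → step 15: x=0.055, v=-0.168, θ₁=-0.045, ω₁=0.152, θ₂=-0.034, ω₂=0.074
apply F[15]=-0.963 → step 16: x=0.051, v=-0.187, θ₁=-0.042, ω₁=0.164, θ₂=-0.032, ω₂=0.078
apply F[16]=-0.768 → step 17: x=0.048, v=-0.201, θ₁=-0.038, ω₁=0.171, θ₂=-0.031, ω₂=0.081
apply F[17]=-0.597 → step 18: x=0.043, v=-0.211, θ₁=-0.035, ω₁=0.174, θ₂=-0.029, ω₂=0.083
apply F[18]=-0.449 → step 19: x=0.039, v=-0.218, θ₁=-0.031, ω₁=0.174, θ₂=-0.027, ω₂=0.085
apply F[19]=-0.320 → step 20: x=0.035, v=-0.223, θ₁=-0.028, ω₁=0.171, θ₂=-0.026, ω₂=0.086
apply F[20]=-0.210 → step 21: x=0.030, v=-0.225, θ₁=-0.025, ω₁=0.167, θ₂=-0.024, ω₂=0.087
apply F[21]=-0.114 → step 22: x=0.026, v=-0.226, θ₁=-0.021, ω₁=0.161, θ₂=-0.022, ω₂=0.087
apply F[22]=-0.031 → step 23: x=0.021, v=-0.225, θ₁=-0.018, ω₁=0.153, θ₂=-0.020, ω₂=0.087
apply F[23]=+0.039 → step 24: x=0.017, v=-0.222, θ₁=-0.015, ω₁=0.145, θ₂=-0.019, ω₂=0.086
apply F[24]=+0.098 → step 25: x=0.012, v=-0.219, θ₁=-0.012, ω₁=0.137, θ₂=-0.017, ω₂=0.084
apply F[25]=+0.149 → step 26: x=0.008, v=-0.214, θ₁=-0.010, ω₁=0.128, θ₂=-0.015, ω₂=0.082
apply F[26]=+0.191 → step 27: x=0.004, v=-0.209, θ₁=-0.007, ω₁=0.119, θ₂=-0.014, ω₂=0.080
apply F[27]=+0.226 → step 28: x=-0.000, v=-0.203, θ₁=-0.005, ω₁=0.110, θ₂=-0.012, ω₂=0.078
apply F[28]=+0.255 → step 29: x=-0.004, v=-0.197, θ₁=-0.003, ω₁=0.102, θ₂=-0.011, ω₂=0.075
apply F[29]=+0.279 → step 30: x=-0.008, v=-0.190, θ₁=-0.001, ω₁=0.093, θ₂=-0.009, ω₂=0.072
apply F[30]=+0.298 → step 31: x=-0.012, v=-0.183, θ₁=0.001, ω₁=0.085, θ₂=-0.008, ω₂=0.069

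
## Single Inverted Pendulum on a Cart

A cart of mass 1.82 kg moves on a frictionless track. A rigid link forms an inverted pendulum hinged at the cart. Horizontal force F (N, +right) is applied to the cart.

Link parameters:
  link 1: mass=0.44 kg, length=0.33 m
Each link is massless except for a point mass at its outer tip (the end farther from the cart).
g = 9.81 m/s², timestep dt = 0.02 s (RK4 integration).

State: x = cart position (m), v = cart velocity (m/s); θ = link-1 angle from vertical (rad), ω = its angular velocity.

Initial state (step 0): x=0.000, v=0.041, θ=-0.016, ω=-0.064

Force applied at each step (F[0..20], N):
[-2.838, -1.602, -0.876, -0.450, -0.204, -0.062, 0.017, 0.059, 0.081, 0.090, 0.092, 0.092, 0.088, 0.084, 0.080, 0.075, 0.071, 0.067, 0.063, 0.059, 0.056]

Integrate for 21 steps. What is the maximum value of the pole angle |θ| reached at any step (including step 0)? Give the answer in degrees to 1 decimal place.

Answer: 0.9°

Derivation:
apply F[0]=-2.838 → step 1: x=0.001, v=0.011, θ=-0.016, ω=0.018
apply F[1]=-1.602 → step 2: x=0.001, v=-0.006, θ=-0.016, ω=0.060
apply F[2]=-0.876 → step 3: x=0.000, v=-0.015, θ=-0.014, ω=0.078
apply F[3]=-0.450 → step 4: x=-0.000, v=-0.019, θ=-0.013, ω=0.083
apply F[4]=-0.204 → step 5: x=-0.000, v=-0.021, θ=-0.011, ω=0.081
apply F[5]=-0.062 → step 6: x=-0.001, v=-0.021, θ=-0.009, ω=0.075
apply F[6]=+0.017 → step 7: x=-0.001, v=-0.021, θ=-0.008, ω=0.068
apply F[7]=+0.059 → step 8: x=-0.002, v=-0.020, θ=-0.007, ω=0.061
apply F[8]=+0.081 → step 9: x=-0.002, v=-0.019, θ=-0.006, ω=0.054
apply F[9]=+0.090 → step 10: x=-0.002, v=-0.017, θ=-0.005, ω=0.047
apply F[10]=+0.092 → step 11: x=-0.003, v=-0.016, θ=-0.004, ω=0.041
apply F[11]=+0.092 → step 12: x=-0.003, v=-0.015, θ=-0.003, ω=0.035
apply F[12]=+0.088 → step 13: x=-0.003, v=-0.014, θ=-0.002, ω=0.030
apply F[13]=+0.084 → step 14: x=-0.004, v=-0.013, θ=-0.002, ω=0.026
apply F[14]=+0.080 → step 15: x=-0.004, v=-0.012, θ=-0.001, ω=0.022
apply F[15]=+0.075 → step 16: x=-0.004, v=-0.011, θ=-0.001, ω=0.019
apply F[16]=+0.071 → step 17: x=-0.004, v=-0.010, θ=-0.001, ω=0.016
apply F[17]=+0.067 → step 18: x=-0.004, v=-0.009, θ=-0.000, ω=0.014
apply F[18]=+0.063 → step 19: x=-0.005, v=-0.009, θ=0.000, ω=0.012
apply F[19]=+0.059 → step 20: x=-0.005, v=-0.008, θ=0.000, ω=0.010
apply F[20]=+0.056 → step 21: x=-0.005, v=-0.008, θ=0.000, ω=0.008
Max |angle| over trajectory = 0.016 rad = 0.9°.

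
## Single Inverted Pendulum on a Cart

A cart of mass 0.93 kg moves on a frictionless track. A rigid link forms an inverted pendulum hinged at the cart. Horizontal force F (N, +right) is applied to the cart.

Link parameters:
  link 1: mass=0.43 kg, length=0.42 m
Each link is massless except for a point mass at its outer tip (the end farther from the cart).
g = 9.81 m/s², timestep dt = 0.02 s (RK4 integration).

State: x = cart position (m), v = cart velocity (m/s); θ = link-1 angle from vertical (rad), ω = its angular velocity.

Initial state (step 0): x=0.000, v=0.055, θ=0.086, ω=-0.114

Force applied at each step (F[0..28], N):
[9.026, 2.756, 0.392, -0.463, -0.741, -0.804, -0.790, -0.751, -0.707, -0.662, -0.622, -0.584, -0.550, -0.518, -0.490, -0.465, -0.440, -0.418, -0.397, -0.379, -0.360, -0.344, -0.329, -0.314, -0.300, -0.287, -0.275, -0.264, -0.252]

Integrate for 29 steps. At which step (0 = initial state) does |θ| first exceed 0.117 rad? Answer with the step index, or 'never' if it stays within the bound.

apply F[0]=+9.026 → step 1: x=0.003, v=0.241, θ=0.080, ω=-0.516
apply F[1]=+2.756 → step 2: x=0.008, v=0.294, θ=0.068, ω=-0.606
apply F[2]=+0.392 → step 3: x=0.014, v=0.296, θ=0.057, ω=-0.584
apply F[3]=-0.463 → step 4: x=0.020, v=0.282, θ=0.046, ω=-0.526
apply F[4]=-0.741 → step 5: x=0.025, v=0.262, θ=0.036, ω=-0.460
apply F[5]=-0.804 → step 6: x=0.030, v=0.242, θ=0.027, ω=-0.398
apply F[6]=-0.790 → step 7: x=0.035, v=0.223, θ=0.020, ω=-0.342
apply F[7]=-0.751 → step 8: x=0.039, v=0.206, θ=0.013, ω=-0.292
apply F[8]=-0.707 → step 9: x=0.043, v=0.189, θ=0.008, ω=-0.248
apply F[9]=-0.662 → step 10: x=0.047, v=0.175, θ=0.003, ω=-0.211
apply F[10]=-0.622 → step 11: x=0.050, v=0.161, θ=-0.000, ω=-0.178
apply F[11]=-0.584 → step 12: x=0.053, v=0.149, θ=-0.004, ω=-0.150
apply F[12]=-0.550 → step 13: x=0.056, v=0.137, θ=-0.006, ω=-0.125
apply F[13]=-0.518 → step 14: x=0.059, v=0.127, θ=-0.009, ω=-0.104
apply F[14]=-0.490 → step 15: x=0.061, v=0.117, θ=-0.011, ω=-0.085
apply F[15]=-0.465 → step 16: x=0.064, v=0.108, θ=-0.012, ω=-0.069
apply F[16]=-0.440 → step 17: x=0.066, v=0.100, θ=-0.013, ω=-0.055
apply F[17]=-0.418 → step 18: x=0.068, v=0.092, θ=-0.014, ω=-0.044
apply F[18]=-0.397 → step 19: x=0.069, v=0.085, θ=-0.015, ω=-0.033
apply F[19]=-0.379 → step 20: x=0.071, v=0.078, θ=-0.016, ω=-0.025
apply F[20]=-0.360 → step 21: x=0.073, v=0.072, θ=-0.016, ω=-0.017
apply F[21]=-0.344 → step 22: x=0.074, v=0.066, θ=-0.016, ω=-0.011
apply F[22]=-0.329 → step 23: x=0.075, v=0.061, θ=-0.017, ω=-0.005
apply F[23]=-0.314 → step 24: x=0.076, v=0.055, θ=-0.017, ω=-0.000
apply F[24]=-0.300 → step 25: x=0.077, v=0.050, θ=-0.017, ω=0.003
apply F[25]=-0.287 → step 26: x=0.078, v=0.046, θ=-0.017, ω=0.007
apply F[26]=-0.275 → step 27: x=0.079, v=0.041, θ=-0.016, ω=0.010
apply F[27]=-0.264 → step 28: x=0.080, v=0.037, θ=-0.016, ω=0.012
apply F[28]=-0.252 → step 29: x=0.081, v=0.033, θ=-0.016, ω=0.014
max |θ| = 0.086 ≤ 0.117 over all 30 states.

Answer: never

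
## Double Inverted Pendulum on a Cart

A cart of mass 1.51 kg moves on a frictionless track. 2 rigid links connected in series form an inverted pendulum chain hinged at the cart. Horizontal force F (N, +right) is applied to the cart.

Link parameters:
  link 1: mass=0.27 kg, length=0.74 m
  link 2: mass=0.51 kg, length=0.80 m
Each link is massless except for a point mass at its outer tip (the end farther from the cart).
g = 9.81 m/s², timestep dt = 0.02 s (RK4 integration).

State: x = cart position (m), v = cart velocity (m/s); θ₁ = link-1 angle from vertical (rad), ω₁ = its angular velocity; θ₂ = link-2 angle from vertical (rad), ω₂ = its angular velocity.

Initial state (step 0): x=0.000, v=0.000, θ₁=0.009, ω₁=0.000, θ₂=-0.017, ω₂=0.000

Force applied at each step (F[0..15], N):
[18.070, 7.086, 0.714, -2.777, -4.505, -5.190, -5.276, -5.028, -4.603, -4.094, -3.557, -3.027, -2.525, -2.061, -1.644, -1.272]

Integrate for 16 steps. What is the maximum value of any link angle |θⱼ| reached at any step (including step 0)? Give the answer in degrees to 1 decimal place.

Answer: 2.2°

Derivation:
apply F[0]=+18.070 → step 1: x=0.002, v=0.239, θ₁=0.006, ω₁=-0.308, θ₂=-0.017, ω₂=-0.018
apply F[1]=+7.086 → step 2: x=0.008, v=0.332, θ₁=-0.001, ω₁=-0.424, θ₂=-0.018, ω₂=-0.032
apply F[2]=+0.714 → step 3: x=0.015, v=0.342, θ₁=-0.010, ω₁=-0.432, θ₂=-0.018, ω₂=-0.040
apply F[3]=-2.777 → step 4: x=0.021, v=0.307, θ₁=-0.018, ω₁=-0.386, θ₂=-0.019, ω₂=-0.044
apply F[4]=-4.505 → step 5: x=0.027, v=0.249, θ₁=-0.025, ω₁=-0.315, θ₂=-0.020, ω₂=-0.042
apply F[5]=-5.190 → step 6: x=0.031, v=0.183, θ₁=-0.031, ω₁=-0.237, θ₂=-0.021, ω₂=-0.037
apply F[6]=-5.276 → step 7: x=0.034, v=0.117, θ₁=-0.035, ω₁=-0.162, θ₂=-0.022, ω₂=-0.029
apply F[7]=-5.028 → step 8: x=0.036, v=0.054, θ₁=-0.037, ω₁=-0.094, θ₂=-0.022, ω₂=-0.019
apply F[8]=-4.603 → step 9: x=0.036, v=-0.003, θ₁=-0.038, ω₁=-0.034, θ₂=-0.022, ω₂=-0.008
apply F[9]=-4.094 → step 10: x=0.036, v=-0.053, θ₁=-0.039, ω₁=0.015, θ₂=-0.022, ω₂=0.004
apply F[10]=-3.557 → step 11: x=0.034, v=-0.097, θ₁=-0.038, ω₁=0.055, θ₂=-0.022, ω₂=0.015
apply F[11]=-3.027 → step 12: x=0.032, v=-0.133, θ₁=-0.037, ω₁=0.087, θ₂=-0.022, ω₂=0.026
apply F[12]=-2.525 → step 13: x=0.029, v=-0.163, θ₁=-0.035, ω₁=0.110, θ₂=-0.021, ω₂=0.036
apply F[13]=-2.061 → step 14: x=0.026, v=-0.187, θ₁=-0.032, ω₁=0.127, θ₂=-0.020, ω₂=0.045
apply F[14]=-1.644 → step 15: x=0.022, v=-0.205, θ₁=-0.030, ω₁=0.139, θ₂=-0.019, ω₂=0.053
apply F[15]=-1.272 → step 16: x=0.017, v=-0.219, θ₁=-0.027, ω₁=0.146, θ₂=-0.018, ω₂=0.060
Max |angle| over trajectory = 0.039 rad = 2.2°.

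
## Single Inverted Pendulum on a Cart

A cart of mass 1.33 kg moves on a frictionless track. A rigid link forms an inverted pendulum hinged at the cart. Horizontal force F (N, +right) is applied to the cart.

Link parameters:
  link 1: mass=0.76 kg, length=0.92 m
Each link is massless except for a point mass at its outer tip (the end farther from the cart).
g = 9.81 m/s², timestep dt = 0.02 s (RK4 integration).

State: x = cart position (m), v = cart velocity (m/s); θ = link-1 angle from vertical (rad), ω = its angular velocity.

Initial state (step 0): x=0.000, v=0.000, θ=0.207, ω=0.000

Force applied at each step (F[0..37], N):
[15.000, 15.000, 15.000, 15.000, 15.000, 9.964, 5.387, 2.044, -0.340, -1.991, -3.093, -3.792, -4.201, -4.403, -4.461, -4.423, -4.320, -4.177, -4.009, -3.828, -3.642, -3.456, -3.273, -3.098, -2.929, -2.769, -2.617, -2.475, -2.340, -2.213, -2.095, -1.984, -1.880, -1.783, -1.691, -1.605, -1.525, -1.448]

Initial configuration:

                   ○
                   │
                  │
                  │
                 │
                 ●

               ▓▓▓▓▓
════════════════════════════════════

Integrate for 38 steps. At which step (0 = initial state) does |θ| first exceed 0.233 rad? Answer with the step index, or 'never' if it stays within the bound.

Answer: never

Derivation:
apply F[0]=+15.000 → step 1: x=0.002, v=0.198, θ=0.205, ω=-0.167
apply F[1]=+15.000 → step 2: x=0.008, v=0.397, θ=0.200, ω=-0.336
apply F[2]=+15.000 → step 3: x=0.018, v=0.597, θ=0.192, ω=-0.508
apply F[3]=+15.000 → step 4: x=0.032, v=0.799, θ=0.180, ω=-0.684
apply F[4]=+15.000 → step 5: x=0.050, v=1.004, θ=0.164, ω=-0.866
apply F[5]=+9.964 → step 6: x=0.071, v=1.136, θ=0.146, ω=-0.975
apply F[6]=+5.387 → step 7: x=0.095, v=1.202, θ=0.126, ω=-1.018
apply F[7]=+2.044 → step 8: x=0.119, v=1.221, θ=0.106, ω=-1.014
apply F[8]=-0.340 → step 9: x=0.143, v=1.207, θ=0.086, ω=-0.977
apply F[9]=-1.991 → step 10: x=0.167, v=1.169, θ=0.067, ω=-0.920
apply F[10]=-3.093 → step 11: x=0.190, v=1.117, θ=0.049, ω=-0.851
apply F[11]=-3.792 → step 12: x=0.211, v=1.055, θ=0.033, ω=-0.776
apply F[12]=-4.201 → step 13: x=0.232, v=0.990, θ=0.018, ω=-0.699
apply F[13]=-4.403 → step 14: x=0.251, v=0.922, θ=0.005, ω=-0.623
apply F[14]=-4.461 → step 15: x=0.269, v=0.855, θ=-0.007, ω=-0.550
apply F[15]=-4.423 → step 16: x=0.285, v=0.790, θ=-0.017, ω=-0.482
apply F[16]=-4.320 → step 17: x=0.300, v=0.727, θ=-0.026, ω=-0.419
apply F[17]=-4.177 → step 18: x=0.314, v=0.668, θ=-0.034, ω=-0.360
apply F[18]=-4.009 → step 19: x=0.327, v=0.612, θ=-0.040, ω=-0.307
apply F[19]=-3.828 → step 20: x=0.339, v=0.559, θ=-0.046, ω=-0.259
apply F[20]=-3.642 → step 21: x=0.350, v=0.510, θ=-0.051, ω=-0.216
apply F[21]=-3.456 → step 22: x=0.359, v=0.464, θ=-0.055, ω=-0.178
apply F[22]=-3.273 → step 23: x=0.368, v=0.421, θ=-0.058, ω=-0.143
apply F[23]=-3.098 → step 24: x=0.376, v=0.381, θ=-0.061, ω=-0.113
apply F[24]=-2.929 → step 25: x=0.383, v=0.344, θ=-0.063, ω=-0.085
apply F[25]=-2.769 → step 26: x=0.390, v=0.309, θ=-0.064, ω=-0.062
apply F[26]=-2.617 → step 27: x=0.396, v=0.277, θ=-0.065, ω=-0.041
apply F[27]=-2.475 → step 28: x=0.401, v=0.248, θ=-0.066, ω=-0.022
apply F[28]=-2.340 → step 29: x=0.406, v=0.220, θ=-0.066, ω=-0.006
apply F[29]=-2.213 → step 30: x=0.410, v=0.194, θ=-0.066, ω=0.008
apply F[30]=-2.095 → step 31: x=0.414, v=0.170, θ=-0.066, ω=0.020
apply F[31]=-1.984 → step 32: x=0.417, v=0.147, θ=-0.065, ω=0.030
apply F[32]=-1.880 → step 33: x=0.419, v=0.126, θ=-0.064, ω=0.039
apply F[33]=-1.783 → step 34: x=0.422, v=0.107, θ=-0.064, ω=0.047
apply F[34]=-1.691 → step 35: x=0.424, v=0.088, θ=-0.063, ω=0.053
apply F[35]=-1.605 → step 36: x=0.425, v=0.071, θ=-0.061, ω=0.059
apply F[36]=-1.525 → step 37: x=0.427, v=0.055, θ=-0.060, ω=0.063
apply F[37]=-1.448 → step 38: x=0.428, v=0.040, θ=-0.059, ω=0.067
max |θ| = 0.207 ≤ 0.233 over all 39 states.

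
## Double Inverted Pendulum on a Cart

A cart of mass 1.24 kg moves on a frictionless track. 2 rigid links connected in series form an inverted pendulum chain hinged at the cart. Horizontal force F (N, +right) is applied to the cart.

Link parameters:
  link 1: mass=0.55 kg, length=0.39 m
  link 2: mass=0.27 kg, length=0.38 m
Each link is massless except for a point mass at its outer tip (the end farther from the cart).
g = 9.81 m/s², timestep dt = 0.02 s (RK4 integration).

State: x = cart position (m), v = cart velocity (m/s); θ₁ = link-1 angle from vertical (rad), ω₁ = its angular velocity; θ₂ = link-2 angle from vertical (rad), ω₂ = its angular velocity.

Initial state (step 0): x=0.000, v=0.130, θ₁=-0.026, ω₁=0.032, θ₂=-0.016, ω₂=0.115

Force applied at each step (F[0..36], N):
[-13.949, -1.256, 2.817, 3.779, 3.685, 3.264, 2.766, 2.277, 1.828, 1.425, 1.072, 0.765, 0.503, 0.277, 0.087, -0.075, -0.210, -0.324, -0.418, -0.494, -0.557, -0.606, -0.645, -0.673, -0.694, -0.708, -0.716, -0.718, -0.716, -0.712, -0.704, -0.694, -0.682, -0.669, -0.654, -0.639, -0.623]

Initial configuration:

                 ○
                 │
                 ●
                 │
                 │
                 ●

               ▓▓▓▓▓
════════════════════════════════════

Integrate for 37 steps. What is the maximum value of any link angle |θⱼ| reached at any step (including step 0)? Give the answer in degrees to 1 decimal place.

Answer: 1.5°

Derivation:
apply F[0]=-13.949 → step 1: x=0.000, v=-0.092, θ₁=-0.020, ω₁=0.586, θ₂=-0.014, ω₂=0.122
apply F[1]=-1.256 → step 2: x=-0.002, v=-0.110, θ₁=-0.008, ω₁=0.626, θ₂=-0.011, ω₂=0.123
apply F[2]=+2.817 → step 3: x=-0.003, v=-0.065, θ₁=0.004, ω₁=0.510, θ₂=-0.009, ω₂=0.117
apply F[3]=+3.779 → step 4: x=-0.004, v=-0.005, θ₁=0.012, ω₁=0.365, θ₂=-0.007, ω₂=0.105
apply F[4]=+3.685 → step 5: x=-0.004, v=0.053, θ₁=0.018, ω₁=0.231, θ₂=-0.005, ω₂=0.089
apply F[5]=+3.264 → step 6: x=-0.002, v=0.103, θ₁=0.022, ω₁=0.119, θ₂=-0.003, ω₂=0.070
apply F[6]=+2.766 → step 7: x=0.000, v=0.144, θ₁=0.023, ω₁=0.029, θ₂=-0.002, ω₂=0.051
apply F[7]=+2.277 → step 8: x=0.004, v=0.178, θ₁=0.023, ω₁=-0.039, θ₂=-0.001, ω₂=0.032
apply F[8]=+1.828 → step 9: x=0.007, v=0.205, θ₁=0.022, ω₁=-0.090, θ₂=-0.000, ω₂=0.014
apply F[9]=+1.425 → step 10: x=0.012, v=0.225, θ₁=0.020, ω₁=-0.126, θ₂=-0.000, ω₂=-0.003
apply F[10]=+1.072 → step 11: x=0.016, v=0.240, θ₁=0.017, ω₁=-0.150, θ₂=-0.001, ω₂=-0.017
apply F[11]=+0.765 → step 12: x=0.021, v=0.250, θ₁=0.014, ω₁=-0.165, θ₂=-0.001, ω₂=-0.030
apply F[12]=+0.503 → step 13: x=0.026, v=0.257, θ₁=0.010, ω₁=-0.173, θ₂=-0.002, ω₂=-0.040
apply F[13]=+0.277 → step 14: x=0.032, v=0.260, θ₁=0.007, ω₁=-0.174, θ₂=-0.003, ω₂=-0.048
apply F[14]=+0.087 → step 15: x=0.037, v=0.261, θ₁=0.004, ω₁=-0.171, θ₂=-0.004, ω₂=-0.055
apply F[15]=-0.075 → step 16: x=0.042, v=0.259, θ₁=0.000, ω₁=-0.165, θ₂=-0.005, ω₂=-0.060
apply F[16]=-0.210 → step 17: x=0.047, v=0.256, θ₁=-0.003, ω₁=-0.156, θ₂=-0.006, ω₂=-0.063
apply F[17]=-0.324 → step 18: x=0.052, v=0.251, θ₁=-0.006, ω₁=-0.146, θ₂=-0.007, ω₂=-0.064
apply F[18]=-0.418 → step 19: x=0.057, v=0.246, θ₁=-0.009, ω₁=-0.135, θ₂=-0.009, ω₂=-0.065
apply F[19]=-0.494 → step 20: x=0.062, v=0.239, θ₁=-0.011, ω₁=-0.123, θ₂=-0.010, ω₂=-0.064
apply F[20]=-0.557 → step 21: x=0.067, v=0.232, θ₁=-0.014, ω₁=-0.112, θ₂=-0.011, ω₂=-0.062
apply F[21]=-0.606 → step 22: x=0.071, v=0.224, θ₁=-0.016, ω₁=-0.100, θ₂=-0.012, ω₂=-0.060
apply F[22]=-0.645 → step 23: x=0.076, v=0.216, θ₁=-0.018, ω₁=-0.088, θ₂=-0.014, ω₂=-0.057
apply F[23]=-0.673 → step 24: x=0.080, v=0.207, θ₁=-0.019, ω₁=-0.077, θ₂=-0.015, ω₂=-0.054
apply F[24]=-0.694 → step 25: x=0.084, v=0.199, θ₁=-0.021, ω₁=-0.066, θ₂=-0.016, ω₂=-0.050
apply F[25]=-0.708 → step 26: x=0.088, v=0.190, θ₁=-0.022, ω₁=-0.056, θ₂=-0.017, ω₂=-0.046
apply F[26]=-0.716 → step 27: x=0.092, v=0.181, θ₁=-0.023, ω₁=-0.047, θ₂=-0.018, ω₂=-0.042
apply F[27]=-0.718 → step 28: x=0.095, v=0.173, θ₁=-0.024, ω₁=-0.038, θ₂=-0.018, ω₂=-0.037
apply F[28]=-0.716 → step 29: x=0.098, v=0.164, θ₁=-0.025, ω₁=-0.030, θ₂=-0.019, ω₂=-0.033
apply F[29]=-0.712 → step 30: x=0.102, v=0.156, θ₁=-0.025, ω₁=-0.023, θ₂=-0.020, ω₂=-0.029
apply F[30]=-0.704 → step 31: x=0.105, v=0.148, θ₁=-0.026, ω₁=-0.016, θ₂=-0.020, ω₂=-0.025
apply F[31]=-0.694 → step 32: x=0.108, v=0.140, θ₁=-0.026, ω₁=-0.010, θ₂=-0.021, ω₂=-0.021
apply F[32]=-0.682 → step 33: x=0.110, v=0.133, θ₁=-0.026, ω₁=-0.005, θ₂=-0.021, ω₂=-0.017
apply F[33]=-0.669 → step 34: x=0.113, v=0.125, θ₁=-0.026, ω₁=-0.000, θ₂=-0.021, ω₂=-0.013
apply F[34]=-0.654 → step 35: x=0.115, v=0.118, θ₁=-0.026, ω₁=0.004, θ₂=-0.022, ω₂=-0.010
apply F[35]=-0.639 → step 36: x=0.118, v=0.111, θ₁=-0.026, ω₁=0.008, θ₂=-0.022, ω₂=-0.006
apply F[36]=-0.623 → step 37: x=0.120, v=0.104, θ₁=-0.026, ω₁=0.011, θ₂=-0.022, ω₂=-0.003
Max |angle| over trajectory = 0.026 rad = 1.5°.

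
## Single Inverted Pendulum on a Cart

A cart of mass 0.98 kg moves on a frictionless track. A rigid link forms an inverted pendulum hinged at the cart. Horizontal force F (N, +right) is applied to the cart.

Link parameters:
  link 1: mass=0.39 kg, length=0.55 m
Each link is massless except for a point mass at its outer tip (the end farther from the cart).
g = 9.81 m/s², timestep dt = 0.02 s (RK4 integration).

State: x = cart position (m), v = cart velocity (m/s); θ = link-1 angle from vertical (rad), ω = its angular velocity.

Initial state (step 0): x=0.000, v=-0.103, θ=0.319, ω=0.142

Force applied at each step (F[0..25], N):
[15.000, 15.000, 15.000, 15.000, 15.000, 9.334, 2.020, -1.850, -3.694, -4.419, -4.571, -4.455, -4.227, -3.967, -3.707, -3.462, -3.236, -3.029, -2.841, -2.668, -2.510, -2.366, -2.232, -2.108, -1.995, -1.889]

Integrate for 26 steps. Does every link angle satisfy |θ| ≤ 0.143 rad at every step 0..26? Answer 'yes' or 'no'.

apply F[0]=+15.000 → step 1: x=0.001, v=0.169, θ=0.318, ω=-0.216
apply F[1]=+15.000 → step 2: x=0.007, v=0.442, θ=0.310, ω=-0.577
apply F[2]=+15.000 → step 3: x=0.018, v=0.717, θ=0.295, ω=-0.948
apply F[3]=+15.000 → step 4: x=0.035, v=0.995, θ=0.272, ω=-1.333
apply F[4]=+15.000 → step 5: x=0.058, v=1.277, θ=0.242, ω=-1.738
apply F[5]=+9.334 → step 6: x=0.085, v=1.451, θ=0.205, ω=-1.967
apply F[6]=+2.020 → step 7: x=0.115, v=1.481, θ=0.165, ω=-1.954
apply F[7]=-1.850 → step 8: x=0.144, v=1.434, θ=0.128, ω=-1.819
apply F[8]=-3.694 → step 9: x=0.172, v=1.352, θ=0.093, ω=-1.631
apply F[9]=-4.419 → step 10: x=0.198, v=1.257, θ=0.063, ω=-1.431
apply F[10]=-4.571 → step 11: x=0.222, v=1.160, θ=0.036, ω=-1.238
apply F[11]=-4.455 → step 12: x=0.244, v=1.068, θ=0.013, ω=-1.061
apply F[12]=-4.227 → step 13: x=0.265, v=0.981, θ=-0.007, ω=-0.903
apply F[13]=-3.967 → step 14: x=0.284, v=0.901, θ=-0.023, ω=-0.763
apply F[14]=-3.707 → step 15: x=0.301, v=0.828, θ=-0.037, ω=-0.641
apply F[15]=-3.462 → step 16: x=0.317, v=0.761, θ=-0.049, ω=-0.534
apply F[16]=-3.236 → step 17: x=0.331, v=0.699, θ=-0.059, ω=-0.441
apply F[17]=-3.029 → step 18: x=0.345, v=0.642, θ=-0.067, ω=-0.360
apply F[18]=-2.841 → step 19: x=0.357, v=0.590, θ=-0.073, ω=-0.290
apply F[19]=-2.668 → step 20: x=0.368, v=0.541, θ=-0.078, ω=-0.229
apply F[20]=-2.510 → step 21: x=0.379, v=0.496, θ=-0.082, ω=-0.176
apply F[21]=-2.366 → step 22: x=0.388, v=0.455, θ=-0.086, ω=-0.131
apply F[22]=-2.232 → step 23: x=0.397, v=0.416, θ=-0.088, ω=-0.092
apply F[23]=-2.108 → step 24: x=0.405, v=0.380, θ=-0.089, ω=-0.058
apply F[24]=-1.995 → step 25: x=0.412, v=0.346, θ=-0.090, ω=-0.029
apply F[25]=-1.889 → step 26: x=0.419, v=0.315, θ=-0.090, ω=-0.004
Max |angle| over trajectory = 0.319 rad; bound = 0.143 → exceeded.

Answer: no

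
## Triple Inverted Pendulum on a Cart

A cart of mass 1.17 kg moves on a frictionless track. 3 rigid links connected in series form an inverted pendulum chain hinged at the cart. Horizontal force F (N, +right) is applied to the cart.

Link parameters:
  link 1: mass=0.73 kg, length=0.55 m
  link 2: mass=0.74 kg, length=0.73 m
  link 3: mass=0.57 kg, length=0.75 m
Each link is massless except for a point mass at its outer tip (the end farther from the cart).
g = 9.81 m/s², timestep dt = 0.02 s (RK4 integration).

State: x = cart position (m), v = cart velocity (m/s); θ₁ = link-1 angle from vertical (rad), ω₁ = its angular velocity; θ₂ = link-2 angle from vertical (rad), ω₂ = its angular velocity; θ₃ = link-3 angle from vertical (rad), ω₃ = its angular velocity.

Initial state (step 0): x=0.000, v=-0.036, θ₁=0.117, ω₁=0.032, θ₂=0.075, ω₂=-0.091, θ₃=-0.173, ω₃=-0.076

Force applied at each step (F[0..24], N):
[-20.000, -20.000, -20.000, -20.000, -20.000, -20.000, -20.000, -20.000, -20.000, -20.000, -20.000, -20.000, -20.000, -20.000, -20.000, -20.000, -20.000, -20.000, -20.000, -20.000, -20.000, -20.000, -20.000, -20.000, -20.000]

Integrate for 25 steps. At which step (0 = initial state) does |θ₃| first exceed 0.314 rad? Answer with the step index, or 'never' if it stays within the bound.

Answer: never

Derivation:
apply F[0]=-20.000 → step 1: x=-0.004, v=-0.408, θ₁=0.125, ω₁=0.767, θ₂=0.073, ω₂=-0.081, θ₃=-0.175, ω₃=-0.158
apply F[1]=-20.000 → step 2: x=-0.016, v=-0.779, θ₁=0.148, ω₁=1.508, θ₂=0.072, ω₂=-0.080, θ₃=-0.179, ω₃=-0.229
apply F[2]=-20.000 → step 3: x=-0.036, v=-1.146, θ₁=0.185, ω₁=2.252, θ₂=0.070, ω₂=-0.089, θ₃=-0.184, ω₃=-0.280
apply F[3]=-20.000 → step 4: x=-0.062, v=-1.502, θ₁=0.238, ω₁=2.975, θ₂=0.068, ω₂=-0.100, θ₃=-0.190, ω₃=-0.303
apply F[4]=-20.000 → step 5: x=-0.095, v=-1.834, θ₁=0.304, ω₁=3.640, θ₂=0.066, ω₂=-0.089, θ₃=-0.196, ω₃=-0.292
apply F[5]=-20.000 → step 6: x=-0.135, v=-2.133, θ₁=0.383, ω₁=4.208, θ₂=0.065, ω₂=-0.029, θ₃=-0.202, ω₃=-0.249
apply F[6]=-20.000 → step 7: x=-0.181, v=-2.391, θ₁=0.471, ω₁=4.660, θ₂=0.065, ω₂=0.099, θ₃=-0.206, ω₃=-0.182
apply F[7]=-20.000 → step 8: x=-0.231, v=-2.609, θ₁=0.568, ω₁=5.002, θ₂=0.069, ω₂=0.303, θ₃=-0.209, ω₃=-0.102
apply F[8]=-20.000 → step 9: x=-0.285, v=-2.792, θ₁=0.671, ω₁=5.255, θ₂=0.078, ω₂=0.578, θ₃=-0.210, ω₃=-0.015
apply F[9]=-20.000 → step 10: x=-0.342, v=-2.944, θ₁=0.778, ω₁=5.444, θ₂=0.093, ω₂=0.914, θ₃=-0.209, ω₃=0.076
apply F[10]=-20.000 → step 11: x=-0.402, v=-3.071, θ₁=0.888, ω₁=5.585, θ₂=0.115, ω₂=1.301, θ₃=-0.207, ω₃=0.168
apply F[11]=-20.000 → step 12: x=-0.465, v=-3.174, θ₁=1.001, ω₁=5.689, θ₂=0.145, ω₂=1.731, θ₃=-0.203, ω₃=0.264
apply F[12]=-20.000 → step 13: x=-0.529, v=-3.258, θ₁=1.116, ω₁=5.763, θ₂=0.184, ω₂=2.195, θ₃=-0.196, ω₃=0.367
apply F[13]=-20.000 → step 14: x=-0.595, v=-3.324, θ₁=1.231, ω₁=5.806, θ₂=0.233, ω₂=2.688, θ₃=-0.188, ω₃=0.481
apply F[14]=-20.000 → step 15: x=-0.662, v=-3.375, θ₁=1.348, ω₁=5.813, θ₂=0.292, ω₂=3.203, θ₃=-0.177, ω₃=0.613
apply F[15]=-20.000 → step 16: x=-0.730, v=-3.413, θ₁=1.464, ω₁=5.778, θ₂=0.361, ω₂=3.736, θ₃=-0.163, ω₃=0.768
apply F[16]=-20.000 → step 17: x=-0.798, v=-3.443, θ₁=1.579, ω₁=5.691, θ₂=0.442, ω₂=4.278, θ₃=-0.146, ω₃=0.957
apply F[17]=-20.000 → step 18: x=-0.868, v=-3.468, θ₁=1.691, ω₁=5.540, θ₂=0.533, ω₂=4.824, θ₃=-0.125, ω₃=1.190
apply F[18]=-20.000 → step 19: x=-0.937, v=-3.492, θ₁=1.800, ω₁=5.312, θ₂=0.635, ω₂=5.367, θ₃=-0.098, ω₃=1.479
apply F[19]=-20.000 → step 20: x=-1.007, v=-3.518, θ₁=1.903, ω₁=4.994, θ₂=0.747, ω₂=5.898, θ₃=-0.065, ω₃=1.836
apply F[20]=-20.000 → step 21: x=-1.078, v=-3.549, θ₁=1.999, ω₁=4.574, θ₂=0.870, ω₂=6.411, θ₃=-0.024, ω₃=2.273
apply F[21]=-20.000 → step 22: x=-1.149, v=-3.585, θ₁=2.085, ω₁=4.049, θ₂=1.003, ω₂=6.899, θ₃=0.026, ω₃=2.803
apply F[22]=-20.000 → step 23: x=-1.221, v=-3.623, θ₁=2.160, ω₁=3.421, θ₂=1.146, ω₂=7.356, θ₃=0.089, ω₃=3.439
apply F[23]=-20.000 → step 24: x=-1.294, v=-3.655, θ₁=2.221, ω₁=2.709, θ₂=1.297, ω₂=7.775, θ₃=0.165, ω₃=4.194
apply F[24]=-20.000 → step 25: x=-1.367, v=-3.671, θ₁=2.268, ω₁=1.949, θ₂=1.457, ω₂=8.143, θ₃=0.257, ω₃=5.084
max |θ₃| = 0.257 ≤ 0.314 over all 26 states.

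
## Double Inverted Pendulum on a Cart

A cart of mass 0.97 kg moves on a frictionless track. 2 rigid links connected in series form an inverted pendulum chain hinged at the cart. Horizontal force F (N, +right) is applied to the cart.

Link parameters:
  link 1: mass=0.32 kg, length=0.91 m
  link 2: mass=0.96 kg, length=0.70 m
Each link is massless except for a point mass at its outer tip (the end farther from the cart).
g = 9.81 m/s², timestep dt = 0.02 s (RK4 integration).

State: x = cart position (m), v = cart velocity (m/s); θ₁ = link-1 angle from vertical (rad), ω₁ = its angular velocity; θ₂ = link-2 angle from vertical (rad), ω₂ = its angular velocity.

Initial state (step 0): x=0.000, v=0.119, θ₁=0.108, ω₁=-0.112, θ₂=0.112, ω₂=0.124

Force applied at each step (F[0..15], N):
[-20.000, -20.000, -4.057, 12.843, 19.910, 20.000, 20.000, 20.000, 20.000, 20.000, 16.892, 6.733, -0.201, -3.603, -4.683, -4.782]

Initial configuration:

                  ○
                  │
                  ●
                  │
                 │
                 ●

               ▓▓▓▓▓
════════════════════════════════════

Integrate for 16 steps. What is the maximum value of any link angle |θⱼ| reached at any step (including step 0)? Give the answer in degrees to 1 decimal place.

apply F[0]=-20.000 → step 1: x=-0.002, v=-0.314, θ₁=0.111, ω₁=0.383, θ₂=0.115, ω₂=0.128
apply F[1]=-20.000 → step 2: x=-0.013, v=-0.748, θ₁=0.123, ω₁=0.881, θ₂=0.117, ω₂=0.128
apply F[2]=-4.057 → step 3: x=-0.029, v=-0.860, θ₁=0.142, ω₁=1.039, θ₂=0.120, ω₂=0.115
apply F[3]=+12.843 → step 4: x=-0.044, v=-0.637, θ₁=0.161, ω₁=0.852, θ₂=0.121, ω₂=0.076
apply F[4]=+19.910 → step 5: x=-0.053, v=-0.280, θ₁=0.175, ω₁=0.539, θ₂=0.122, ω₂=0.011
apply F[5]=+20.000 → step 6: x=-0.055, v=0.073, θ₁=0.183, ω₁=0.243, θ₂=0.122, ω₂=-0.071
apply F[6]=+20.000 → step 7: x=-0.050, v=0.424, θ₁=0.185, ω₁=-0.044, θ₂=0.120, ω₂=-0.163
apply F[7]=+20.000 → step 8: x=-0.038, v=0.775, θ₁=0.181, ω₁=-0.329, θ₂=0.115, ω₂=-0.258
apply F[8]=+20.000 → step 9: x=-0.019, v=1.130, θ₁=0.172, ω₁=-0.623, θ₂=0.109, ω₂=-0.349
apply F[9]=+20.000 → step 10: x=0.007, v=1.491, θ₁=0.156, ω₁=-0.933, θ₂=0.101, ω₂=-0.430
apply F[10]=+16.892 → step 11: x=0.040, v=1.798, θ₁=0.135, ω₁=-1.201, θ₂=0.092, ω₂=-0.490
apply F[11]=+6.733 → step 12: x=0.077, v=1.909, θ₁=0.110, ω₁=-1.274, θ₂=0.082, ω₂=-0.526
apply F[12]=-0.201 → step 13: x=0.115, v=1.884, θ₁=0.085, ω₁=-1.214, θ₂=0.071, ω₂=-0.545
apply F[13]=-3.603 → step 14: x=0.152, v=1.794, θ₁=0.062, ω₁=-1.096, θ₂=0.060, ω₂=-0.553
apply F[14]=-4.683 → step 15: x=0.187, v=1.686, θ₁=0.042, ω₁=-0.968, θ₂=0.049, ω₂=-0.550
apply F[15]=-4.782 → step 16: x=0.219, v=1.580, θ₁=0.024, ω₁=-0.851, θ₂=0.038, ω₂=-0.539
Max |angle| over trajectory = 0.185 rad = 10.6°.

Answer: 10.6°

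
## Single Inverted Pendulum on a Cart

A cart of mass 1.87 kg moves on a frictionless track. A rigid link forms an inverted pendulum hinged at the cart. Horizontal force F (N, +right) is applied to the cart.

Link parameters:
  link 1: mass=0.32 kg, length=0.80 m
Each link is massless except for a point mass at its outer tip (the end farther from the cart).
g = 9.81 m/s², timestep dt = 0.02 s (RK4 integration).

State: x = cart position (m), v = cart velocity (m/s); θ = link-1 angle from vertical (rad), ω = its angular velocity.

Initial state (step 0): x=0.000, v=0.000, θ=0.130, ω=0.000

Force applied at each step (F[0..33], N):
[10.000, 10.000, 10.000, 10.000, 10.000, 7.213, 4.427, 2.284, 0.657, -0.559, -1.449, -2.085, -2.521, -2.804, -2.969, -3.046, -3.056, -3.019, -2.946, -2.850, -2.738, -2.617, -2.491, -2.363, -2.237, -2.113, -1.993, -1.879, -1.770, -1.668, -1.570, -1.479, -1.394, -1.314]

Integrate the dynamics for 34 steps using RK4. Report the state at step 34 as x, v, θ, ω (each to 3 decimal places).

apply F[0]=+10.000 → step 1: x=0.001, v=0.102, θ=0.129, ω=-0.095
apply F[1]=+10.000 → step 2: x=0.004, v=0.205, θ=0.126, ω=-0.191
apply F[2]=+10.000 → step 3: x=0.009, v=0.307, θ=0.121, ω=-0.288
apply F[3]=+10.000 → step 4: x=0.016, v=0.410, θ=0.115, ω=-0.387
apply F[4]=+10.000 → step 5: x=0.026, v=0.513, θ=0.106, ω=-0.488
apply F[5]=+7.213 → step 6: x=0.037, v=0.587, θ=0.096, ω=-0.555
apply F[6]=+4.427 → step 7: x=0.049, v=0.631, θ=0.084, ω=-0.588
apply F[7]=+2.284 → step 8: x=0.062, v=0.653, θ=0.072, ω=-0.596
apply F[8]=+0.657 → step 9: x=0.075, v=0.658, θ=0.060, ω=-0.586
apply F[9]=-0.559 → step 10: x=0.088, v=0.650, θ=0.049, ω=-0.563
apply F[10]=-1.449 → step 11: x=0.101, v=0.633, θ=0.038, ω=-0.531
apply F[11]=-2.085 → step 12: x=0.113, v=0.610, θ=0.028, ω=-0.494
apply F[12]=-2.521 → step 13: x=0.125, v=0.582, θ=0.018, ω=-0.453
apply F[13]=-2.804 → step 14: x=0.136, v=0.552, θ=0.010, ω=-0.412
apply F[14]=-2.969 → step 15: x=0.147, v=0.520, θ=0.002, ω=-0.371
apply F[15]=-3.046 → step 16: x=0.157, v=0.487, θ=-0.005, ω=-0.330
apply F[16]=-3.056 → step 17: x=0.167, v=0.455, θ=-0.011, ω=-0.292
apply F[17]=-3.019 → step 18: x=0.175, v=0.423, θ=-0.017, ω=-0.256
apply F[18]=-2.946 → step 19: x=0.184, v=0.392, θ=-0.022, ω=-0.222
apply F[19]=-2.850 → step 20: x=0.191, v=0.363, θ=-0.026, ω=-0.190
apply F[20]=-2.738 → step 21: x=0.198, v=0.334, θ=-0.029, ω=-0.162
apply F[21]=-2.617 → step 22: x=0.204, v=0.307, θ=-0.032, ω=-0.136
apply F[22]=-2.491 → step 23: x=0.210, v=0.282, θ=-0.035, ω=-0.112
apply F[23]=-2.363 → step 24: x=0.216, v=0.258, θ=-0.037, ω=-0.091
apply F[24]=-2.237 → step 25: x=0.221, v=0.235, θ=-0.038, ω=-0.071
apply F[25]=-2.113 → step 26: x=0.225, v=0.214, θ=-0.040, ω=-0.054
apply F[26]=-1.993 → step 27: x=0.229, v=0.194, θ=-0.041, ω=-0.039
apply F[27]=-1.879 → step 28: x=0.233, v=0.175, θ=-0.041, ω=-0.026
apply F[28]=-1.770 → step 29: x=0.236, v=0.158, θ=-0.042, ω=-0.014
apply F[29]=-1.668 → step 30: x=0.239, v=0.141, θ=-0.042, ω=-0.004
apply F[30]=-1.570 → step 31: x=0.242, v=0.126, θ=-0.042, ω=0.005
apply F[31]=-1.479 → step 32: x=0.244, v=0.111, θ=-0.042, ω=0.013
apply F[32]=-1.394 → step 33: x=0.246, v=0.098, θ=-0.041, ω=0.020
apply F[33]=-1.314 → step 34: x=0.248, v=0.085, θ=-0.041, ω=0.025

Answer: x=0.248, v=0.085, θ=-0.041, ω=0.025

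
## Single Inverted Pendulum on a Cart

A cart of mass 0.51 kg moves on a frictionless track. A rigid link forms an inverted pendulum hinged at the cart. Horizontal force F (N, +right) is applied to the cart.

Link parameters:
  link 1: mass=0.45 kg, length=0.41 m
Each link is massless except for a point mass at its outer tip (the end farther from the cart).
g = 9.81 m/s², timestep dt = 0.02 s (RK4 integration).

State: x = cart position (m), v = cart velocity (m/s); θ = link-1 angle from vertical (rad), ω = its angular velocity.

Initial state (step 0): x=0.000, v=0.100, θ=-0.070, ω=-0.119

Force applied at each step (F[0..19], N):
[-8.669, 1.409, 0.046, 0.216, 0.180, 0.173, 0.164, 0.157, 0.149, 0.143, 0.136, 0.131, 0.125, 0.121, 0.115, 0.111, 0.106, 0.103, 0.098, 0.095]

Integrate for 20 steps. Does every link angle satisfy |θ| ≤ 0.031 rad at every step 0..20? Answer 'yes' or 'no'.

Answer: no

Derivation:
apply F[0]=-8.669 → step 1: x=-0.001, v=-0.227, θ=-0.065, ω=0.643
apply F[1]=+1.409 → step 2: x=-0.005, v=-0.162, θ=-0.054, ω=0.457
apply F[2]=+0.046 → step 3: x=-0.008, v=-0.151, θ=-0.045, ω=0.408
apply F[3]=+0.216 → step 4: x=-0.011, v=-0.136, θ=-0.038, ω=0.350
apply F[4]=+0.180 → step 5: x=-0.014, v=-0.123, θ=-0.031, ω=0.303
apply F[5]=+0.173 → step 6: x=-0.016, v=-0.111, θ=-0.025, ω=0.261
apply F[6]=+0.164 → step 7: x=-0.018, v=-0.101, θ=-0.021, ω=0.224
apply F[7]=+0.157 → step 8: x=-0.020, v=-0.092, θ=-0.016, ω=0.193
apply F[8]=+0.149 → step 9: x=-0.022, v=-0.083, θ=-0.013, ω=0.165
apply F[9]=+0.143 → step 10: x=-0.023, v=-0.076, θ=-0.010, ω=0.142
apply F[10]=+0.136 → step 11: x=-0.025, v=-0.069, θ=-0.007, ω=0.121
apply F[11]=+0.131 → step 12: x=-0.026, v=-0.063, θ=-0.005, ω=0.103
apply F[12]=+0.125 → step 13: x=-0.027, v=-0.057, θ=-0.003, ω=0.088
apply F[13]=+0.121 → step 14: x=-0.029, v=-0.052, θ=-0.001, ω=0.074
apply F[14]=+0.115 → step 15: x=-0.030, v=-0.047, θ=-0.000, ω=0.062
apply F[15]=+0.111 → step 16: x=-0.030, v=-0.043, θ=0.001, ω=0.052
apply F[16]=+0.106 → step 17: x=-0.031, v=-0.039, θ=0.002, ω=0.044
apply F[17]=+0.103 → step 18: x=-0.032, v=-0.036, θ=0.003, ω=0.036
apply F[18]=+0.098 → step 19: x=-0.033, v=-0.032, θ=0.004, ω=0.029
apply F[19]=+0.095 → step 20: x=-0.033, v=-0.029, θ=0.004, ω=0.024
Max |angle| over trajectory = 0.070 rad; bound = 0.031 → exceeded.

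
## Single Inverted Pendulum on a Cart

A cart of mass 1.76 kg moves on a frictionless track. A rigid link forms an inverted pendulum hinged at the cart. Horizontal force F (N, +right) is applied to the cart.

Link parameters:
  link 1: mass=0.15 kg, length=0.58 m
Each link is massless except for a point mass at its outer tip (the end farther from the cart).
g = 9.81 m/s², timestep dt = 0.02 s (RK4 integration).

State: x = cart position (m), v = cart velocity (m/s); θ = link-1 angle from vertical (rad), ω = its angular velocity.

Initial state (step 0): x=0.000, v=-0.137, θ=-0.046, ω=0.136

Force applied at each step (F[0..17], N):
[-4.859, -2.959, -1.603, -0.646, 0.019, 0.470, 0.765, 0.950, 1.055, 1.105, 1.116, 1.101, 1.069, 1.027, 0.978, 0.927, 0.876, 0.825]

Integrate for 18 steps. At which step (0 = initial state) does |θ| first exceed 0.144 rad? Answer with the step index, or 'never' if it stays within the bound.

Answer: never

Derivation:
apply F[0]=-4.859 → step 1: x=-0.003, v=-0.191, θ=-0.042, ω=0.215
apply F[1]=-2.959 → step 2: x=-0.007, v=-0.224, θ=-0.038, ω=0.258
apply F[2]=-1.603 → step 3: x=-0.012, v=-0.242, θ=-0.032, ω=0.276
apply F[3]=-0.646 → step 4: x=-0.017, v=-0.249, θ=-0.027, ω=0.278
apply F[4]=+0.019 → step 5: x=-0.022, v=-0.248, θ=-0.021, ω=0.269
apply F[5]=+0.470 → step 6: x=-0.027, v=-0.243, θ=-0.016, ω=0.253
apply F[6]=+0.765 → step 7: x=-0.032, v=-0.234, θ=-0.011, ω=0.233
apply F[7]=+0.950 → step 8: x=-0.036, v=-0.223, θ=-0.007, ω=0.211
apply F[8]=+1.055 → step 9: x=-0.041, v=-0.211, θ=-0.003, ω=0.188
apply F[9]=+1.105 → step 10: x=-0.045, v=-0.198, θ=0.001, ω=0.166
apply F[10]=+1.116 → step 11: x=-0.048, v=-0.185, θ=0.004, ω=0.145
apply F[11]=+1.101 → step 12: x=-0.052, v=-0.173, θ=0.006, ω=0.126
apply F[12]=+1.069 → step 13: x=-0.055, v=-0.161, θ=0.009, ω=0.108
apply F[13]=+1.027 → step 14: x=-0.059, v=-0.150, θ=0.011, ω=0.091
apply F[14]=+0.978 → step 15: x=-0.061, v=-0.139, θ=0.012, ω=0.076
apply F[15]=+0.927 → step 16: x=-0.064, v=-0.128, θ=0.014, ω=0.063
apply F[16]=+0.876 → step 17: x=-0.067, v=-0.119, θ=0.015, ω=0.051
apply F[17]=+0.825 → step 18: x=-0.069, v=-0.109, θ=0.016, ω=0.040
max |θ| = 0.046 ≤ 0.144 over all 19 states.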